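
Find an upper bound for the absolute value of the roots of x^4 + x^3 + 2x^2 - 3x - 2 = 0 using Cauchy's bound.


Cauchy's bound: all roots r satisfy |r| <= 1 + max(|a_i/a_n|) for i = 0,...,n-1
where a_n is the leading coefficient.

Coefficients: [1, 1, 2, -3, -2]
Leading coefficient a_n = 1
Ratios |a_i/a_n|: 1, 2, 3, 2
Maximum ratio: 3
Cauchy's bound: |r| <= 1 + 3 = 4

Upper bound = 4


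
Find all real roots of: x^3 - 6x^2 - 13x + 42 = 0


Let p(x) = x^3 - 6x^2 - 13x + 42. By the rational root theorem (leading coefficient 1), any rational root is an integer divisor of 42: try ±1, ±2, ... in turn.
Test x = 1: value = 24 ≠ 0.
Test x = -1: value = 48 ≠ 0.
Test x = 2: value = 0 ✓, so (x - 2) is a factor.
Synthetic division by (x - 2): bring down 1; 1(2) - 6 = -4; (-4)(2) - 13 = -21; (-21)(2) + 42 = 0 → quotient x^2 - 4x - 21, remainder 0.
Solve the quadratic x^2 - 4x - 21 = 0: discriminant = (-4)^2 - 4(1)(-21) = 16 + 84 = 100.
sqrt(100) = 10, so x = (4 ± 10)/2: x = 7 or x = -3.

x = -3, x = 2, x = 7


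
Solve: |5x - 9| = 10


An absolute value equation |expr| = 10 gives two cases:
Case 1: 5x - 9 = 10
  5x = 19, so x = 19/5
Case 2: 5x - 9 = -10
  5x = -1, so x = -1/5

x = -1/5, x = 19/5


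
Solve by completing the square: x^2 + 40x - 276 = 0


Start: x^2 + 40x - 276 = 0
Move constant: x^2 + 40x = 276
Half of 40 is 20, squared is 400
Add 400 to both sides: x^2 + 40x + 400 = 676
(x + 20)^2 = 676
x + 20 = ±26
x = -20 + 26 = 6 or x = -20 - 26 = -46

x = -46, x = 6


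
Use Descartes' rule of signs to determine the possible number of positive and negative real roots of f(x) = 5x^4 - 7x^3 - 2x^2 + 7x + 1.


Descartes' rule of signs:

For positive roots, count sign changes in f(x) = 5x^4 - 7x^3 - 2x^2 + 7x + 1:
Signs of coefficients: +, -, -, +, +
Number of sign changes: 2
Possible positive real roots: 2, 0

For negative roots, examine f(-x) = 5x^4 + 7x^3 - 2x^2 - 7x + 1:
Signs of coefficients: +, +, -, -, +
Number of sign changes: 2
Possible negative real roots: 2, 0

Positive roots: 2 or 0; Negative roots: 2 or 0


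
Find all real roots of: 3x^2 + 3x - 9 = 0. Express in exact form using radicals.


Using the quadratic formula: x = (-b ± sqrt(b^2 - 4ac)) / (2a)
Here a = 3, b = 3, c = -9
Discriminant = b^2 - 4ac = 3^2 - 4(3)(-9) = 9 + 108 = 117
Since discriminant = 117 > 0, there are two real roots.
x = (-3 ± 3*sqrt(13)) / 6
Simplifying: x = (-1 ± sqrt(13)) / 2
Numerically: x ≈ 1.3028 or x ≈ -2.3028

x = (-1 + sqrt(13)) / 2 or x = (-1 - sqrt(13)) / 2


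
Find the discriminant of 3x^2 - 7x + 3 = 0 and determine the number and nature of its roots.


For ax^2 + bx + c = 0, discriminant D = b^2 - 4ac
Here a = 3, b = -7, c = 3
D = (-7)^2 - 4(3)(3) = 49 - 36 = 13

D = 13 > 0 but not a perfect square
The equation has 2 distinct real irrational roots.

Discriminant = 13, 2 distinct real irrational roots


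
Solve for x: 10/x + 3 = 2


Subtract 3 from both sides: 10/x = -1
Multiply both sides by x: 10 = -1 * x
Divide by -1: x = -10

x = -10


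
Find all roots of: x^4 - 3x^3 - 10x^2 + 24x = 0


The constant term is 0, so x = 0 is a root. Factor out x:
  x^3 - 3x^2 - 10x + 24 = 0
Let p(x) = x^3 - 3x^2 - 10x + 24. By the rational root theorem (leading coefficient 1), any rational root is an integer divisor of 24: try ±1, ±2, ... in turn.
Test x = 1: value = 12 ≠ 0.
Test x = -1: value = 30 ≠ 0.
Test x = 2: value = 0 ✓, so (x - 2) is a factor.
Synthetic division by (x - 2): bring down 1; 1(2) - 3 = -1; (-1)(2) - 10 = -12; (-12)(2) + 24 = 0 → quotient x^2 - x - 12, remainder 0.
Solve the quadratic x^2 - x - 12 = 0: discriminant = (-1)^2 - 4(1)(-12) = 1 + 48 = 49.
sqrt(49) = 7, so x = (1 ± 7)/2: x = 4 or x = -3.
Collecting all roots found:

x = -3, x = 0, x = 2, x = 4


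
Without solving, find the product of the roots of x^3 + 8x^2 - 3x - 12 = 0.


By Vieta's formulas for x^3 + bx^2 + cx + d = 0:
  r1 + r2 + r3 = -b/a = -8
  r1*r2 + r1*r3 + r2*r3 = c/a = -3
  r1*r2*r3 = -d/a = 12


Product = 12


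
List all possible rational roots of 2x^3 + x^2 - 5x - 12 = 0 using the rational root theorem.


Rational root theorem: possible roots are ±p/q where:
  p divides the constant term (-12): p ∈ {1, 2, 3, 4, 6, 12}
  q divides the leading coefficient (2): q ∈ {1, 2}

All possible rational roots: -12, -6, -4, -3, -2, -3/2, -1, -1/2, 1/2, 1, 3/2, 2, 3, 4, 6, 12

-12, -6, -4, -3, -2, -3/2, -1, -1/2, 1/2, 1, 3/2, 2, 3, 4, 6, 12


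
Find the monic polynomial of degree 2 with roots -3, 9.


A monic polynomial with roots -3, 9 is:
p(x) = (x + 3)(x - 9)
After multiplying by (x + 3): x + 3
After multiplying by (x - 9): x^2 - 6x - 27

x^2 - 6x - 27


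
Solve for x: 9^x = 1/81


Express both sides with the same base.
1/81 = 9^(-2)
Since the bases match: x = -2

x = -2


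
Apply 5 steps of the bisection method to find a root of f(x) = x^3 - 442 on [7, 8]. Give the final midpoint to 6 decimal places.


f(x) = x^3 - 442
f(7) = -99 < 0
f(8) = 70 > 0

Step 1: midpoint = (7.000000 + 8.000000)/2 = 7.500000
  f(7.500000) = -20.125000
  f(mid) < 0, so root is in [7.500000, 8.000000]

Step 2: midpoint = (7.500000 + 8.000000)/2 = 7.750000
  f(7.750000) = 23.484375
  f(mid) > 0, so root is in [7.500000, 7.750000]

Step 3: midpoint = (7.500000 + 7.750000)/2 = 7.625000
  f(7.625000) = 1.322266
  f(mid) > 0, so root is in [7.500000, 7.625000]

Step 4: midpoint = (7.500000 + 7.625000)/2 = 7.562500
  f(7.562500) = -9.489990
  f(mid) < 0, so root is in [7.562500, 7.625000]

Step 5: midpoint = (7.562500 + 7.625000)/2 = 7.593750
  f(7.593750) = -4.106110
  f(mid) < 0, so root is in [7.593750, 7.625000]

midpoint = 7.593750


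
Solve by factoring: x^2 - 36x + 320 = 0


We need two numbers that multiply to 320 and add to -36.
Those numbers are -16 and -20 (since (-16) * (-20) = 320 and (-16) + (-20) = -36).
So x^2 - 36x + 320 = (x - 16)(x - 20) = 0
Setting each factor to zero: x = 16 or x = 20

x = 16, x = 20


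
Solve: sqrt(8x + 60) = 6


Square both sides: 8x + 60 = 6^2 = 36
8x = 36 - 60 = -24
x = -3
Check: sqrt(8*(-3) + 60) = sqrt(36) = 6 ✓

x = -3


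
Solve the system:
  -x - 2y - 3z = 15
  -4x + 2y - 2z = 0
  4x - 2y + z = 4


Using Cramer's rule. Expand each determinant along the first row.
D  = (-1)*[2*1 - (-2)*(-2)] - (-2)*[(-4)*1 - (-2)*4] + (-3)*[(-4)*(-2) - 2*4]
  = (-1)*(-2) - (-2)*(4) + (-3)*(0) = 10
Dx = 15*[2*1 - (-2)*(-2)] - (-2)*[0*1 - (-2)*4] + (-3)*[0*(-2) - 2*4]
  = 15*(-2) - (-2)*(8) + (-3)*(-8) = 10
Dy = (-1)*[0*1 - (-2)*4] - 15*[(-4)*1 - (-2)*4] + (-3)*[(-4)*4 - 0*4]
  = (-1)*(8) - 15*(4) + (-3)*(-16) = -20
Dz = (-1)*[2*4 - 0*(-2)] - (-2)*[(-4)*4 - 0*4] + 15*[(-4)*(-2) - 2*4]
  = (-1)*(8) - (-2)*(-16) + 15*(0) = -40
x = Dx/D = 10/10 = 1, y = Dy/D = -20/10 = -2, z = Dz/D = -40/10 = -4
Check eq1: (-1)(1) + (-2)(-2) + (-3)(-4) = 15 = 15 ✓
Check eq2: (-4)(1) + (2)(-2) + (-2)(-4) = 0 = 0 ✓
Check eq3: (4)(1) + (-2)(-2) + (1)(-4) = 4 = 4 ✓

x = 1, y = -2, z = -4


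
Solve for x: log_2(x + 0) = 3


Convert to exponential form: x + 0 = 2^3 = 8
x = 8 - 0 = 8
Check: log_2(8 + 0) = log_2(8) = log_2(8) = 3 ✓

x = 8


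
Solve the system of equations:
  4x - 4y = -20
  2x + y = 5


Using Cramer's rule:
Determinant D = (4)(1) - (2)(-4) = 4 + 8 = 12
Dx = (-20)(1) - (5)(-4) = -20 + 20 = 0
Dy = (4)(5) - (2)(-20) = 20 + 40 = 60
x = Dx/D = 0/12 = 0
y = Dy/D = 60/12 = 5

x = 0, y = 5


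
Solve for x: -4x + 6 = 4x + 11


Starting with: -4x + 6 = 4x + 11
Move all x terms to left: (-4 - 4)x = 11 - 6
Simplify: -8x = 5
Divide both sides by -8: x = -5/8

x = -5/8


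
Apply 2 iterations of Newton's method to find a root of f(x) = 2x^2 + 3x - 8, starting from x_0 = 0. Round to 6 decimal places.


Newton's method: x_(n+1) = x_n - f(x_n)/f'(x_n)
f(x) = 2x^2 + 3x - 8
f'(x) = 4x + 3

Iteration 1:
  f(0.000000) = -8.000000
  f'(0.000000) = 3.000000
  x_1 = 0.000000 - (-8.000000)/(3.000000) = 2.666667

Iteration 2:
  f(2.666667) = 14.222222
  f'(2.666667) = 13.666667
  x_2 = 2.666667 - (14.222222)/(13.666667) = 1.626016

x_2 = 1.626016


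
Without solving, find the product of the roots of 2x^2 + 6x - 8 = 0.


By Vieta's formulas for ax^2 + bx + c = 0:
  Sum of roots = -b/a
  Product of roots = c/a

Here a = 2, b = 6, c = -8
Sum = -(6)/2 = -3
Product = -8/2 = -4

Product = -4


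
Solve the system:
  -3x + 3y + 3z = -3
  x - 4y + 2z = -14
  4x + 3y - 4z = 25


Using Cramer's rule. Expand each determinant along the first row.
D  = (-3)*[(-4)*(-4) - 2*3] - 3*[1*(-4) - 2*4] + 3*[1*3 - (-4)*4]
  = (-3)*(10) - 3*(-12) + 3*(19) = 63
Dx = (-3)*[(-4)*(-4) - 2*3] - 3*[(-14)*(-4) - 2*25] + 3*[(-14)*3 - (-4)*25]
  = (-3)*(10) - 3*(6) + 3*(58) = 126
Dy = (-3)*[(-14)*(-4) - 2*25] - (-3)*[1*(-4) - 2*4] + 3*[1*25 - (-14)*4]
  = (-3)*(6) - (-3)*(-12) + 3*(81) = 189
Dz = (-3)*[(-4)*25 - (-14)*3] - 3*[1*25 - (-14)*4] + (-3)*[1*3 - (-4)*4]
  = (-3)*(-58) - 3*(81) + (-3)*(19) = -126
x = Dx/D = 126/63 = 2, y = Dy/D = 189/63 = 3, z = Dz/D = -126/63 = -2
Check eq1: (-3)(2) + (3)(3) + (3)(-2) = -3 = -3 ✓
Check eq2: (1)(2) + (-4)(3) + (2)(-2) = -14 = -14 ✓
Check eq3: (4)(2) + (3)(3) + (-4)(-2) = 25 = 25 ✓

x = 2, y = 3, z = -2


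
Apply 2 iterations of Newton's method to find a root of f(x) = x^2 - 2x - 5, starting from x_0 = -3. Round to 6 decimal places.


Newton's method: x_(n+1) = x_n - f(x_n)/f'(x_n)
f(x) = x^2 - 2x - 5
f'(x) = 2x - 2

Iteration 1:
  f(-3.000000) = 10.000000
  f'(-3.000000) = -8.000000
  x_1 = -3.000000 - (10.000000)/(-8.000000) = -1.750000

Iteration 2:
  f(-1.750000) = 1.562500
  f'(-1.750000) = -5.500000
  x_2 = -1.750000 - (1.562500)/(-5.500000) = -1.465909

x_2 = -1.465909


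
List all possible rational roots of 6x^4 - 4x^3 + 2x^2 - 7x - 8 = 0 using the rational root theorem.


Rational root theorem: possible roots are ±p/q where:
  p divides the constant term (-8): p ∈ {1, 2, 4, 8}
  q divides the leading coefficient (6): q ∈ {1, 2, 3, 6}

All possible rational roots: -8, -4, -8/3, -2, -4/3, -1, -2/3, -1/2, -1/3, -1/6, 1/6, 1/3, 1/2, 2/3, 1, 4/3, 2, 8/3, 4, 8

-8, -4, -8/3, -2, -4/3, -1, -2/3, -1/2, -1/3, -1/6, 1/6, 1/3, 1/2, 2/3, 1, 4/3, 2, 8/3, 4, 8


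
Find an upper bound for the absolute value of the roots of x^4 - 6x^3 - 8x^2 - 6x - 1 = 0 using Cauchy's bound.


Cauchy's bound: all roots r satisfy |r| <= 1 + max(|a_i/a_n|) for i = 0,...,n-1
where a_n is the leading coefficient.

Coefficients: [1, -6, -8, -6, -1]
Leading coefficient a_n = 1
Ratios |a_i/a_n|: 6, 8, 6, 1
Maximum ratio: 8
Cauchy's bound: |r| <= 1 + 8 = 9

Upper bound = 9


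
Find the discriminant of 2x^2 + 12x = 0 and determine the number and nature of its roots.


For ax^2 + bx + c = 0, discriminant D = b^2 - 4ac
Here a = 2, b = 12, c = 0
D = (12)^2 - 4(2)(0) = 144 - 0 = 144

D = 144 > 0 and is a perfect square (sqrt = 12)
The equation has 2 distinct real rational roots.

Discriminant = 144, 2 distinct real rational roots


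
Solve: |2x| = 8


An absolute value equation |expr| = 8 gives two cases:
Case 1: 2x = 8
  2x = 8, so x = 4
Case 2: 2x = -8
  2x = -8, so x = -4

x = -4, x = 4


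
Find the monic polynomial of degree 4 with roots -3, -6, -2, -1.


A monic polynomial with roots -3, -6, -2, -1 is:
p(x) = (x + 3)(x + 6)(x + 2)(x + 1)
After multiplying by (x + 3): x + 3
After multiplying by (x + 6): x^2 + 9x + 18
After multiplying by (x + 2): x^3 + 11x^2 + 36x + 36
After multiplying by (x + 1): x^4 + 12x^3 + 47x^2 + 72x + 36

x^4 + 12x^3 + 47x^2 + 72x + 36


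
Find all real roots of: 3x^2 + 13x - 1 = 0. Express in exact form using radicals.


Using the quadratic formula: x = (-b ± sqrt(b^2 - 4ac)) / (2a)
Here a = 3, b = 13, c = -1
Discriminant = b^2 - 4ac = 13^2 - 4(3)(-1) = 169 + 12 = 181
Since discriminant = 181 > 0, there are two real roots.
x = (-13 ± sqrt(181)) / 6
Numerically: x ≈ 0.0756 or x ≈ -4.4089

x = (-13 + sqrt(181)) / 6 or x = (-13 - sqrt(181)) / 6


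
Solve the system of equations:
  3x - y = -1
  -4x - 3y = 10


Using Cramer's rule:
Determinant D = (3)(-3) - (-4)(-1) = -9 - 4 = -13
Dx = (-1)(-3) - (10)(-1) = 3 + 10 = 13
Dy = (3)(10) - (-4)(-1) = 30 - 4 = 26
x = Dx/D = 13/-13 = -1
y = Dy/D = 26/-13 = -2

x = -1, y = -2


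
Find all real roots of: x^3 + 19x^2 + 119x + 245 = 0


Let p(x) = x^3 + 19x^2 + 119x + 245. By the rational root theorem (leading coefficient 1), any rational root is an integer divisor of 245: try ±1, ±2, ... in turn.
Test x = 1: value = 384 ≠ 0.
Test x = -1: value = 144 ≠ 0.
Test x = 5: value = 1440 ≠ 0.
Test x = -5: value = 0 ✓, so (x + 5) is a factor.
Synthetic division by (x + 5): bring down 1; 1(-5) + 19 = 14; 14(-5) + 119 = 49; 49(-5) + 245 = 0 → quotient x^2 + 14x + 49, remainder 0.
Solve the quadratic x^2 + 14x + 49 = 0: discriminant = 14^2 - 4(1)(49) = 196 - 196 = 0.
Discriminant = 0, so a double root: x = -14/2 = -7.

x = -7 (multiplicity 2), x = -5


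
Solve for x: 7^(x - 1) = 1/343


Express both sides with the same base.
1/343 = 7^(-3)
Since the bases match, equate exponents: x - 1 = -3
So x = -3 - (-1) = -2

x = -2


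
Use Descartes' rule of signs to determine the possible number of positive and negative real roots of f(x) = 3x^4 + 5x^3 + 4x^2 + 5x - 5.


Descartes' rule of signs:

For positive roots, count sign changes in f(x) = 3x^4 + 5x^3 + 4x^2 + 5x - 5:
Signs of coefficients: +, +, +, +, -
Number of sign changes: 1
Possible positive real roots: 1

For negative roots, examine f(-x) = 3x^4 - 5x^3 + 4x^2 - 5x - 5:
Signs of coefficients: +, -, +, -, -
Number of sign changes: 3
Possible negative real roots: 3, 1

Positive roots: 1; Negative roots: 3 or 1


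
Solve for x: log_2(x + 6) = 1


Convert to exponential form: x + 6 = 2^1 = 2
x = 2 - 6 = -4
Check: log_2(-4 + 6) = log_2(2) = log_2(2) = 1 ✓

x = -4


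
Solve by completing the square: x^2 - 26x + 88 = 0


Start: x^2 - 26x + 88 = 0
Move constant: x^2 - 26x = -88
Half of -26 is -13, squared is 169
Add 169 to both sides: x^2 - 26x + 169 = 81
(x - 13)^2 = 81
x - 13 = ±9
x = 13 + 9 = 22 or x = 13 - 9 = 4

x = 4, x = 22


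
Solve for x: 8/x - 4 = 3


Subtract -4 from both sides: 8/x = 7
Multiply both sides by x: 8 = 7 * x
Divide by 7: x = 8/7

x = 8/7


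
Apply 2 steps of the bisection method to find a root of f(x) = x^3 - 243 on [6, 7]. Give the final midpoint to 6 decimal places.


f(x) = x^3 - 243
f(6) = -27 < 0
f(7) = 100 > 0

Step 1: midpoint = (6.000000 + 7.000000)/2 = 6.500000
  f(6.500000) = 31.625000
  f(mid) > 0, so root is in [6.000000, 6.500000]

Step 2: midpoint = (6.000000 + 6.500000)/2 = 6.250000
  f(6.250000) = 1.140625
  f(mid) > 0, so root is in [6.000000, 6.250000]

midpoint = 6.250000


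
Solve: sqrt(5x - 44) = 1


Square both sides: 5x - 44 = 1^2 = 1
5x = 1 + 44 = 45
x = 9
Check: sqrt(5*9 - 44) = sqrt(1) = 1 ✓

x = 9


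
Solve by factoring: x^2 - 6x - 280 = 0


We need two numbers that multiply to -280 and add to -6.
Those numbers are -20 and 14 (since (-20) * 14 = -280 and (-20) + 14 = -6).
So x^2 - 6x - 280 = (x - 20)(x + 14) = 0
Setting each factor to zero: x = 20 or x = -14

x = -14, x = 20


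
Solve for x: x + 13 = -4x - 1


Starting with: x + 13 = -4x - 1
Move all x terms to left: (1 + 4)x = -1 - 13
Simplify: 5x = -14
Divide both sides by 5: x = -14/5

x = -14/5


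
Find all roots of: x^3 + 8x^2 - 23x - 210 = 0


Let p(x) = x^3 + 8x^2 - 23x - 210. By the rational root theorem (leading coefficient 1), any rational root is an integer divisor of 210: try ±1, ±2, ... in turn.
Test x = 1: value = -224 ≠ 0.
Test x = -1: value = -180 ≠ 0.
Test x = 2: value = -216 ≠ 0.
Test x = -2: value = -140 ≠ 0.
Test x = 3: value = -180 ≠ 0.
Test x = -3: value = -96 ≠ 0.
Test x = 5: value = 0 ✓, so (x - 5) is a factor.
Synthetic division by (x - 5): bring down 1; 1(5) + 8 = 13; 13(5) - 23 = 42; 42(5) - 210 = 0 → quotient x^2 + 13x + 42, remainder 0.
Solve the quadratic x^2 + 13x + 42 = 0: discriminant = 13^2 - 4(1)(42) = 169 - 168 = 1.
sqrt(1) = 1, so x = (-13 ± 1)/2: x = -6 or x = -7.
Collecting all roots found:

x = -7, x = -6, x = 5


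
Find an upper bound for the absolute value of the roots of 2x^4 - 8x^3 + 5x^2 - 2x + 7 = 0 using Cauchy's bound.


Cauchy's bound: all roots r satisfy |r| <= 1 + max(|a_i/a_n|) for i = 0,...,n-1
where a_n is the leading coefficient.

Coefficients: [2, -8, 5, -2, 7]
Leading coefficient a_n = 2
Ratios |a_i/a_n|: 4, 5/2, 1, 7/2
Maximum ratio: 4
Cauchy's bound: |r| <= 1 + 4 = 5

Upper bound = 5


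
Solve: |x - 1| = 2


An absolute value equation |expr| = 2 gives two cases:
Case 1: x - 1 = 2
  x = 3, so x = 3
Case 2: x - 1 = -2
  x = -1, so x = -1

x = -1, x = 3


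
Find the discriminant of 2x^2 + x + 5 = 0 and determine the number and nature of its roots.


For ax^2 + bx + c = 0, discriminant D = b^2 - 4ac
Here a = 2, b = 1, c = 5
D = (1)^2 - 4(2)(5) = 1 - 40 = -39

D = -39 < 0
The equation has no real roots (2 complex conjugate roots).

Discriminant = -39, no real roots (2 complex conjugate roots)


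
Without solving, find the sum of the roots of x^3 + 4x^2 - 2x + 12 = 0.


By Vieta's formulas for x^3 + bx^2 + cx + d = 0:
  r1 + r2 + r3 = -b/a = -4
  r1*r2 + r1*r3 + r2*r3 = c/a = -2
  r1*r2*r3 = -d/a = -12


Sum = -4


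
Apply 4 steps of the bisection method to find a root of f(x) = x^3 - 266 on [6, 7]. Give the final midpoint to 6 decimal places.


f(x) = x^3 - 266
f(6) = -50 < 0
f(7) = 77 > 0

Step 1: midpoint = (6.000000 + 7.000000)/2 = 6.500000
  f(6.500000) = 8.625000
  f(mid) > 0, so root is in [6.000000, 6.500000]

Step 2: midpoint = (6.000000 + 6.500000)/2 = 6.250000
  f(6.250000) = -21.859375
  f(mid) < 0, so root is in [6.250000, 6.500000]

Step 3: midpoint = (6.250000 + 6.500000)/2 = 6.375000
  f(6.375000) = -6.916016
  f(mid) < 0, so root is in [6.375000, 6.500000]

Step 4: midpoint = (6.375000 + 6.500000)/2 = 6.437500
  f(6.437500) = 0.779053
  f(mid) > 0, so root is in [6.375000, 6.437500]

midpoint = 6.437500


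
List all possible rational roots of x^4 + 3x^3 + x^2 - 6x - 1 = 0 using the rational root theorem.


Rational root theorem: possible roots are ±p/q where:
  p divides the constant term (-1): p ∈ {1}
  q divides the leading coefficient (1): q ∈ {1}

All possible rational roots: -1, 1

-1, 1


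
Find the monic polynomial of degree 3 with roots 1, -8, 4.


A monic polynomial with roots 1, -8, 4 is:
p(x) = (x - 1)(x + 8)(x - 4)
After multiplying by (x - 1): x - 1
After multiplying by (x + 8): x^2 + 7x - 8
After multiplying by (x - 4): x^3 + 3x^2 - 36x + 32

x^3 + 3x^2 - 36x + 32


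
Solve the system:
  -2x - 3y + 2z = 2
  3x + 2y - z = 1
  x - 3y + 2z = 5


Using Cramer's rule. Expand each determinant along the first row.
D  = (-2)*[2*2 - (-1)*(-3)] - (-3)*[3*2 - (-1)*1] + 2*[3*(-3) - 2*1]
  = (-2)*(1) - (-3)*(7) + 2*(-11) = -3
Dx = 2*[2*2 - (-1)*(-3)] - (-3)*[1*2 - (-1)*5] + 2*[1*(-3) - 2*5]
  = 2*(1) - (-3)*(7) + 2*(-13) = -3
Dy = (-2)*[1*2 - (-1)*5] - 2*[3*2 - (-1)*1] + 2*[3*5 - 1*1]
  = (-2)*(7) - 2*(7) + 2*(14) = 0
Dz = (-2)*[2*5 - 1*(-3)] - (-3)*[3*5 - 1*1] + 2*[3*(-3) - 2*1]
  = (-2)*(13) - (-3)*(14) + 2*(-11) = -6
x = Dx/D = -3/-3 = 1, y = Dy/D = 0/-3 = 0, z = Dz/D = -6/-3 = 2
Check eq1: (-2)(1) + (-3)(0) + (2)(2) = 2 = 2 ✓
Check eq2: (3)(1) + (2)(0) + (-1)(2) = 1 = 1 ✓
Check eq3: (1)(1) + (-3)(0) + (2)(2) = 5 = 5 ✓

x = 1, y = 0, z = 2


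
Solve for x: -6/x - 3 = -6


Subtract -3 from both sides: -6/x = -3
Multiply both sides by x: -6 = -3 * x
Divide by -3: x = 2

x = 2


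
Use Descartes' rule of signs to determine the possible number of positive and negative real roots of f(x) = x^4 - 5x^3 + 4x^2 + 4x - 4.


Descartes' rule of signs:

For positive roots, count sign changes in f(x) = x^4 - 5x^3 + 4x^2 + 4x - 4:
Signs of coefficients: +, -, +, +, -
Number of sign changes: 3
Possible positive real roots: 3, 1

For negative roots, examine f(-x) = x^4 + 5x^3 + 4x^2 - 4x - 4:
Signs of coefficients: +, +, +, -, -
Number of sign changes: 1
Possible negative real roots: 1

Positive roots: 3 or 1; Negative roots: 1


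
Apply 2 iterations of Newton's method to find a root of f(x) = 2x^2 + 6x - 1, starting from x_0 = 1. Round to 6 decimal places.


Newton's method: x_(n+1) = x_n - f(x_n)/f'(x_n)
f(x) = 2x^2 + 6x - 1
f'(x) = 4x + 6

Iteration 1:
  f(1.000000) = 7.000000
  f'(1.000000) = 10.000000
  x_1 = 1.000000 - (7.000000)/(10.000000) = 0.300000

Iteration 2:
  f(0.300000) = 0.980000
  f'(0.300000) = 7.200000
  x_2 = 0.300000 - (0.980000)/(7.200000) = 0.163889

x_2 = 0.163889


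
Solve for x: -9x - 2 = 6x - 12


Starting with: -9x - 2 = 6x - 12
Move all x terms to left: (-9 - 6)x = -12 + 2
Simplify: -15x = -10
Divide both sides by -15: x = 2/3

x = 2/3


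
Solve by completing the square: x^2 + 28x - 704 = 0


Start: x^2 + 28x - 704 = 0
Move constant: x^2 + 28x = 704
Half of 28 is 14, squared is 196
Add 196 to both sides: x^2 + 28x + 196 = 900
(x + 14)^2 = 900
x + 14 = ±30
x = -14 + 30 = 16 or x = -14 - 30 = -44

x = -44, x = 16


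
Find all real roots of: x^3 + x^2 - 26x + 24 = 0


Let p(x) = x^3 + x^2 - 26x + 24. By the rational root theorem (leading coefficient 1), any rational root is an integer divisor of 24: try ±1, ±2, ... in turn.
Test x = 1: value = 0 ✓, so (x - 1) is a factor.
Synthetic division by (x - 1): bring down 1; 1(1) + 1 = 2; 2(1) - 26 = -24; (-24)(1) + 24 = 0 → quotient x^2 + 2x - 24, remainder 0.
Solve the quadratic x^2 + 2x - 24 = 0: discriminant = 2^2 - 4(1)(-24) = 4 + 96 = 100.
sqrt(100) = 10, so x = (-2 ± 10)/2: x = 4 or x = -6.

x = -6, x = 1, x = 4


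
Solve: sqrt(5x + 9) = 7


Square both sides: 5x + 9 = 7^2 = 49
5x = 49 - 9 = 40
x = 8
Check: sqrt(5*8 + 9) = sqrt(49) = 7 ✓

x = 8


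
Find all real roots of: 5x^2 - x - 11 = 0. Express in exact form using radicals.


Using the quadratic formula: x = (-b ± sqrt(b^2 - 4ac)) / (2a)
Here a = 5, b = -1, c = -11
Discriminant = b^2 - 4ac = (-1)^2 - 4(5)(-11) = 1 + 220 = 221
Since discriminant = 221 > 0, there are two real roots.
x = (1 ± sqrt(221)) / 10
Numerically: x ≈ 1.5866 or x ≈ -1.3866

x = (1 + sqrt(221)) / 10 or x = (1 - sqrt(221)) / 10


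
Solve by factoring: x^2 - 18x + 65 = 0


We need two numbers that multiply to 65 and add to -18.
Those numbers are -5 and -13 (since (-5) * (-13) = 65 and (-5) + (-13) = -18).
So x^2 - 18x + 65 = (x - 5)(x - 13) = 0
Setting each factor to zero: x = 5 or x = 13

x = 5, x = 13


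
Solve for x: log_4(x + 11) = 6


Convert to exponential form: x + 11 = 4^6 = 4096
x = 4096 - 11 = 4085
Check: log_4(4085 + 11) = log_4(4096) = log_4(4096) = 6 ✓

x = 4085


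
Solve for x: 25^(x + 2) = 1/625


Express both sides with the same base.
1/625 = 25^(-2)
Since the bases match, equate exponents: x + 2 = -2
So x = -2 - (2) = -4

x = -4


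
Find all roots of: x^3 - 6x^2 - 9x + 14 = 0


Let p(x) = x^3 - 6x^2 - 9x + 14. By the rational root theorem (leading coefficient 1), any rational root is an integer divisor of 14: try ±1, ±2, ... in turn.
Test x = 1: value = 0 ✓, so (x - 1) is a factor.
Synthetic division by (x - 1): bring down 1; 1(1) - 6 = -5; (-5)(1) - 9 = -14; (-14)(1) + 14 = 0 → quotient x^2 - 5x - 14, remainder 0.
Solve the quadratic x^2 - 5x - 14 = 0: discriminant = (-5)^2 - 4(1)(-14) = 25 + 56 = 81.
sqrt(81) = 9, so x = (5 ± 9)/2: x = 7 or x = -2.
Collecting all roots found:

x = -2, x = 1, x = 7


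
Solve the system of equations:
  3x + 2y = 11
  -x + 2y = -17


Using Cramer's rule:
Determinant D = (3)(2) - (-1)(2) = 6 + 2 = 8
Dx = (11)(2) - (-17)(2) = 22 + 34 = 56
Dy = (3)(-17) - (-1)(11) = -51 + 11 = -40
x = Dx/D = 56/8 = 7
y = Dy/D = -40/8 = -5

x = 7, y = -5


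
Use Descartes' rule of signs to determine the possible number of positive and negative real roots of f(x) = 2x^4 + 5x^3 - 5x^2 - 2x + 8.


Descartes' rule of signs:

For positive roots, count sign changes in f(x) = 2x^4 + 5x^3 - 5x^2 - 2x + 8:
Signs of coefficients: +, +, -, -, +
Number of sign changes: 2
Possible positive real roots: 2, 0

For negative roots, examine f(-x) = 2x^4 - 5x^3 - 5x^2 + 2x + 8:
Signs of coefficients: +, -, -, +, +
Number of sign changes: 2
Possible negative real roots: 2, 0

Positive roots: 2 or 0; Negative roots: 2 or 0


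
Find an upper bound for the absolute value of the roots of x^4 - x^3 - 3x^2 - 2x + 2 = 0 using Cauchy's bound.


Cauchy's bound: all roots r satisfy |r| <= 1 + max(|a_i/a_n|) for i = 0,...,n-1
where a_n is the leading coefficient.

Coefficients: [1, -1, -3, -2, 2]
Leading coefficient a_n = 1
Ratios |a_i/a_n|: 1, 3, 2, 2
Maximum ratio: 3
Cauchy's bound: |r| <= 1 + 3 = 4

Upper bound = 4


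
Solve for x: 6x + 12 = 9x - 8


Starting with: 6x + 12 = 9x - 8
Move all x terms to left: (6 - 9)x = -8 - 12
Simplify: -3x = -20
Divide both sides by -3: x = 20/3

x = 20/3


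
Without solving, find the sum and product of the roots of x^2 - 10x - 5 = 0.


By Vieta's formulas for ax^2 + bx + c = 0:
  Sum of roots = -b/a
  Product of roots = c/a

Here a = 1, b = -10, c = -5
Sum = -(-10)/1 = 10
Product = -5/1 = -5

Sum = 10, Product = -5


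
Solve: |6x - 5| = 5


An absolute value equation |expr| = 5 gives two cases:
Case 1: 6x - 5 = 5
  6x = 10, so x = 5/3
Case 2: 6x - 5 = -5
  6x = 0, so x = 0

x = 0, x = 5/3


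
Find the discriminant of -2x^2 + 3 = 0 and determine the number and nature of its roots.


For ax^2 + bx + c = 0, discriminant D = b^2 - 4ac
Here a = -2, b = 0, c = 3
D = (0)^2 - 4(-2)(3) = 0 + 24 = 24

D = 24 > 0 but not a perfect square
The equation has 2 distinct real irrational roots.

Discriminant = 24, 2 distinct real irrational roots


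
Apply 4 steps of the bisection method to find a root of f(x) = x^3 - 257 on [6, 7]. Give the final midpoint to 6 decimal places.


f(x) = x^3 - 257
f(6) = -41 < 0
f(7) = 86 > 0

Step 1: midpoint = (6.000000 + 7.000000)/2 = 6.500000
  f(6.500000) = 17.625000
  f(mid) > 0, so root is in [6.000000, 6.500000]

Step 2: midpoint = (6.000000 + 6.500000)/2 = 6.250000
  f(6.250000) = -12.859375
  f(mid) < 0, so root is in [6.250000, 6.500000]

Step 3: midpoint = (6.250000 + 6.500000)/2 = 6.375000
  f(6.375000) = 2.083984
  f(mid) > 0, so root is in [6.250000, 6.375000]

Step 4: midpoint = (6.250000 + 6.375000)/2 = 6.312500
  f(6.312500) = -5.461670
  f(mid) < 0, so root is in [6.312500, 6.375000]

midpoint = 6.312500


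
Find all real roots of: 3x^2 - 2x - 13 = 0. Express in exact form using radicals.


Using the quadratic formula: x = (-b ± sqrt(b^2 - 4ac)) / (2a)
Here a = 3, b = -2, c = -13
Discriminant = b^2 - 4ac = (-2)^2 - 4(3)(-13) = 4 + 156 = 160
Since discriminant = 160 > 0, there are two real roots.
x = (2 ± 4*sqrt(10)) / 6
Simplifying: x = (1 ± 2*sqrt(10)) / 3
Numerically: x ≈ 2.4415 or x ≈ -1.7749

x = (1 + 2*sqrt(10)) / 3 or x = (1 - 2*sqrt(10)) / 3


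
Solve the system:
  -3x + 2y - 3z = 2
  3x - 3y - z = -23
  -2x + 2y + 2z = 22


Using Cramer's rule. Expand each determinant along the first row.
D  = (-3)*[(-3)*2 - (-1)*2] - 2*[3*2 - (-1)*(-2)] + (-3)*[3*2 - (-3)*(-2)]
  = (-3)*(-4) - 2*(4) + (-3)*(0) = 4
Dx = 2*[(-3)*2 - (-1)*2] - 2*[(-23)*2 - (-1)*22] + (-3)*[(-23)*2 - (-3)*22]
  = 2*(-4) - 2*(-24) + (-3)*(20) = -20
Dy = (-3)*[(-23)*2 - (-1)*22] - 2*[3*2 - (-1)*(-2)] + (-3)*[3*22 - (-23)*(-2)]
  = (-3)*(-24) - 2*(4) + (-3)*(20) = 4
Dz = (-3)*[(-3)*22 - (-23)*2] - 2*[3*22 - (-23)*(-2)] + 2*[3*2 - (-3)*(-2)]
  = (-3)*(-20) - 2*(20) + 2*(0) = 20
x = Dx/D = -20/4 = -5, y = Dy/D = 4/4 = 1, z = Dz/D = 20/4 = 5
Check eq1: (-3)(-5) + (2)(1) + (-3)(5) = 2 = 2 ✓
Check eq2: (3)(-5) + (-3)(1) + (-1)(5) = -23 = -23 ✓
Check eq3: (-2)(-5) + (2)(1) + (2)(5) = 22 = 22 ✓

x = -5, y = 1, z = 5


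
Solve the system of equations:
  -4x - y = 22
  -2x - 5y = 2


Using Cramer's rule:
Determinant D = (-4)(-5) - (-2)(-1) = 20 - 2 = 18
Dx = (22)(-5) - (2)(-1) = -110 + 2 = -108
Dy = (-4)(2) - (-2)(22) = -8 + 44 = 36
x = Dx/D = -108/18 = -6
y = Dy/D = 36/18 = 2

x = -6, y = 2


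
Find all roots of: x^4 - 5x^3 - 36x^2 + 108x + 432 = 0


Let p(x) = x^4 - 5x^3 - 36x^2 + 108x + 432. By the rational root theorem (leading coefficient 1), any rational root is an integer divisor of 432: try ±1, ±2, ... in turn.
Test x = 1: value = 500 ≠ 0.
Test x = -1: value = 294 ≠ 0.
Test x = 2: value = 480 ≠ 0.
Test x = -2: value = 128 ≠ 0.
Test x = 3: value = 378 ≠ 0.
Test x = -3: value = 0 ✓, so (x + 3) is a factor.
Synthetic division by (x + 3): bring down 1; 1(-3) - 5 = -8; (-8)(-3) - 36 = -12; (-12)(-3) + 108 = 144; 144(-3) + 432 = 0 → quotient x^3 - 8x^2 - 12x + 144, remainder 0.
Continue with the quotient x^3 - 8x^2 - 12x + 144 (candidates must divide 144; re-test x = -3 first in case it repeats).
Test x = -3: value = 81 ≠ 0.
Test x = 4: value = 32 ≠ 0.
Test x = -4: value = 0 ✓, so (x + 4) is a factor.
Synthetic division by (x + 4): bring down 1; 1(-4) - 8 = -12; (-12)(-4) - 12 = 36; 36(-4) + 144 = 0 → quotient x^2 - 12x + 36, remainder 0.
Solve the quadratic x^2 - 12x + 36 = 0: discriminant = (-12)^2 - 4(1)(36) = 144 - 144 = 0.
Discriminant = 0, so a double root: x = 12/2 = 6.
Collecting all roots found:

x = -4, x = -3, x = 6 (multiplicity 2)


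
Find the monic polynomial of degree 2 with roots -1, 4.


A monic polynomial with roots -1, 4 is:
p(x) = (x + 1)(x - 4)
After multiplying by (x + 1): x + 1
After multiplying by (x - 4): x^2 - 3x - 4

x^2 - 3x - 4


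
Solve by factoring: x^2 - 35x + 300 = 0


We need two numbers that multiply to 300 and add to -35.
Those numbers are -15 and -20 (since (-15) * (-20) = 300 and (-15) + (-20) = -35).
So x^2 - 35x + 300 = (x - 15)(x - 20) = 0
Setting each factor to zero: x = 15 or x = 20

x = 15, x = 20


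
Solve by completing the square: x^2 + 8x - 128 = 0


Start: x^2 + 8x - 128 = 0
Move constant: x^2 + 8x = 128
Half of 8 is 4, squared is 16
Add 16 to both sides: x^2 + 8x + 16 = 144
(x + 4)^2 = 144
x + 4 = ±12
x = -4 + 12 = 8 or x = -4 - 12 = -16

x = -16, x = 8


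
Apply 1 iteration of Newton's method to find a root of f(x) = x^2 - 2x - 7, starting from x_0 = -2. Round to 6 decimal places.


Newton's method: x_(n+1) = x_n - f(x_n)/f'(x_n)
f(x) = x^2 - 2x - 7
f'(x) = 2x - 2

Iteration 1:
  f(-2.000000) = 1.000000
  f'(-2.000000) = -6.000000
  x_1 = -2.000000 - (1.000000)/(-6.000000) = -1.833333

x_1 = -1.833333


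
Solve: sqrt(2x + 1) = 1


Square both sides: 2x + 1 = 1^2 = 1
2x = 1 - 1 = 0
x = 0
Check: sqrt(2*0 + 1) = sqrt(1) = 1 ✓

x = 0


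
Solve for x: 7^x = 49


Express both sides with the same base.
49 = 7^2
Since the bases match: x = 2

x = 2


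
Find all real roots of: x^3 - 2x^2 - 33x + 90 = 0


Let p(x) = x^3 - 2x^2 - 33x + 90. By the rational root theorem (leading coefficient 1), any rational root is an integer divisor of 90: try ±1, ±2, ... in turn.
Test x = 1: value = 56 ≠ 0.
Test x = -1: value = 120 ≠ 0.
Test x = 2: value = 24 ≠ 0.
Test x = -2: value = 140 ≠ 0.
Test x = 3: value = 0 ✓, so (x - 3) is a factor.
Synthetic division by (x - 3): bring down 1; 1(3) - 2 = 1; 1(3) - 33 = -30; (-30)(3) + 90 = 0 → quotient x^2 + x - 30, remainder 0.
Solve the quadratic x^2 + x - 30 = 0: discriminant = 1^2 - 4(1)(-30) = 1 + 120 = 121.
sqrt(121) = 11, so x = (-1 ± 11)/2: x = 5 or x = -6.

x = -6, x = 3, x = 5


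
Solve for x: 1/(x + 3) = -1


Multiply both sides by (x + 3): 1 = -1(x + 3)
Distribute: 1 = -x - 3
-x = 1 + 3 = 4
x = -4

x = -4


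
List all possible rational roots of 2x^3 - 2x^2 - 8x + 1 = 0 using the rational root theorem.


Rational root theorem: possible roots are ±p/q where:
  p divides the constant term (1): p ∈ {1}
  q divides the leading coefficient (2): q ∈ {1, 2}

All possible rational roots: -1, -1/2, 1/2, 1

-1, -1/2, 1/2, 1


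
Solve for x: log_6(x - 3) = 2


Convert to exponential form: x - 3 = 6^2 = 36
x = 36 + 3 = 39
Check: log_6(39 - 3) = log_6(36) = log_6(36) = 2 ✓

x = 39


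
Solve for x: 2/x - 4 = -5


Subtract -4 from both sides: 2/x = -1
Multiply both sides by x: 2 = -1 * x
Divide by -1: x = -2

x = -2


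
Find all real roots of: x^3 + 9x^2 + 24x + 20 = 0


Let p(x) = x^3 + 9x^2 + 24x + 20. By the rational root theorem (leading coefficient 1), any rational root is an integer divisor of 20: try ±1, ±2, ... in turn.
Test x = 1: value = 54 ≠ 0.
Test x = -1: value = 4 ≠ 0.
Test x = 2: value = 112 ≠ 0.
Test x = -2: value = 0 ✓, so (x + 2) is a factor.
Synthetic division by (x + 2): bring down 1; 1(-2) + 9 = 7; 7(-2) + 24 = 10; 10(-2) + 20 = 0 → quotient x^2 + 7x + 10, remainder 0.
Solve the quadratic x^2 + 7x + 10 = 0: discriminant = 7^2 - 4(1)(10) = 49 - 40 = 9.
sqrt(9) = 3, so x = (-7 ± 3)/2: x = -2 or x = -5.

x = -5, x = -2 (multiplicity 2)


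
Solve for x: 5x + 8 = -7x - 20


Starting with: 5x + 8 = -7x - 20
Move all x terms to left: (5 + 7)x = -20 - 8
Simplify: 12x = -28
Divide both sides by 12: x = -7/3

x = -7/3


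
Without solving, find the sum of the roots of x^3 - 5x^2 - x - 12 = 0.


By Vieta's formulas for x^3 + bx^2 + cx + d = 0:
  r1 + r2 + r3 = -b/a = 5
  r1*r2 + r1*r3 + r2*r3 = c/a = -1
  r1*r2*r3 = -d/a = 12


Sum = 5


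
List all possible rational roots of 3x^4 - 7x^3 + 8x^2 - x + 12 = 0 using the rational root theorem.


Rational root theorem: possible roots are ±p/q where:
  p divides the constant term (12): p ∈ {1, 2, 3, 4, 6, 12}
  q divides the leading coefficient (3): q ∈ {1, 3}

All possible rational roots: -12, -6, -4, -3, -2, -4/3, -1, -2/3, -1/3, 1/3, 2/3, 1, 4/3, 2, 3, 4, 6, 12

-12, -6, -4, -3, -2, -4/3, -1, -2/3, -1/3, 1/3, 2/3, 1, 4/3, 2, 3, 4, 6, 12


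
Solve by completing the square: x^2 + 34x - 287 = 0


Start: x^2 + 34x - 287 = 0
Move constant: x^2 + 34x = 287
Half of 34 is 17, squared is 289
Add 289 to both sides: x^2 + 34x + 289 = 576
(x + 17)^2 = 576
x + 17 = ±24
x = -17 + 24 = 7 or x = -17 - 24 = -41

x = -41, x = 7


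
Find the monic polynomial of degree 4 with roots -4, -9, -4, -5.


A monic polynomial with roots -4, -9, -4, -5 is:
p(x) = (x + 4)(x + 9)(x + 4)(x + 5)
After multiplying by (x + 4): x + 4
After multiplying by (x + 9): x^2 + 13x + 36
After multiplying by (x + 4): x^3 + 17x^2 + 88x + 144
After multiplying by (x + 5): x^4 + 22x^3 + 173x^2 + 584x + 720

x^4 + 22x^3 + 173x^2 + 584x + 720


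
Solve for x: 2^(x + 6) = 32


Express both sides with the same base.
32 = 2^5
Since the bases match, equate exponents: x + 6 = 5
So x = 5 - (6) = -1

x = -1


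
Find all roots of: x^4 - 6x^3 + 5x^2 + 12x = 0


The constant term is 0, so x = 0 is a root. Factor out x:
  x^3 - 6x^2 + 5x + 12 = 0
Let p(x) = x^3 - 6x^2 + 5x + 12. By the rational root theorem (leading coefficient 1), any rational root is an integer divisor of 12: try ±1, ±2, ... in turn.
Test x = 1: value = 12 ≠ 0.
Test x = -1: value = 0 ✓, so (x + 1) is a factor.
Synthetic division by (x + 1): bring down 1; 1(-1) - 6 = -7; (-7)(-1) + 5 = 12; 12(-1) + 12 = 0 → quotient x^2 - 7x + 12, remainder 0.
Solve the quadratic x^2 - 7x + 12 = 0: discriminant = (-7)^2 - 4(1)(12) = 49 - 48 = 1.
sqrt(1) = 1, so x = (7 ± 1)/2: x = 4 or x = 3.
Collecting all roots found:

x = -1, x = 0, x = 3, x = 4


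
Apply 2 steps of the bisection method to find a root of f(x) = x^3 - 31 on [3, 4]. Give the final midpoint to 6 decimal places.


f(x) = x^3 - 31
f(3) = -4 < 0
f(4) = 33 > 0

Step 1: midpoint = (3.000000 + 4.000000)/2 = 3.500000
  f(3.500000) = 11.875000
  f(mid) > 0, so root is in [3.000000, 3.500000]

Step 2: midpoint = (3.000000 + 3.500000)/2 = 3.250000
  f(3.250000) = 3.328125
  f(mid) > 0, so root is in [3.000000, 3.250000]

midpoint = 3.250000


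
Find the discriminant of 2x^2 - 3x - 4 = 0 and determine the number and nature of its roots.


For ax^2 + bx + c = 0, discriminant D = b^2 - 4ac
Here a = 2, b = -3, c = -4
D = (-3)^2 - 4(2)(-4) = 9 + 32 = 41

D = 41 > 0 but not a perfect square
The equation has 2 distinct real irrational roots.

Discriminant = 41, 2 distinct real irrational roots


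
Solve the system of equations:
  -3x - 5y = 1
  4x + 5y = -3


Using Cramer's rule:
Determinant D = (-3)(5) - (4)(-5) = -15 + 20 = 5
Dx = (1)(5) - (-3)(-5) = 5 - 15 = -10
Dy = (-3)(-3) - (4)(1) = 9 - 4 = 5
x = Dx/D = -10/5 = -2
y = Dy/D = 5/5 = 1

x = -2, y = 1


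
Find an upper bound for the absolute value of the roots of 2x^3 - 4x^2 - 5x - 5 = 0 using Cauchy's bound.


Cauchy's bound: all roots r satisfy |r| <= 1 + max(|a_i/a_n|) for i = 0,...,n-1
where a_n is the leading coefficient.

Coefficients: [2, -4, -5, -5]
Leading coefficient a_n = 2
Ratios |a_i/a_n|: 2, 5/2, 5/2
Maximum ratio: 5/2
Cauchy's bound: |r| <= 1 + 5/2 = 7/2

Upper bound = 7/2


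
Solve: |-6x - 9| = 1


An absolute value equation |expr| = 1 gives two cases:
Case 1: -6x - 9 = 1
  -6x = 10, so x = -5/3
Case 2: -6x - 9 = -1
  -6x = 8, so x = -4/3

x = -5/3, x = -4/3


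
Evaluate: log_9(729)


We need the exponent such that 9^? = 729
9^3 = 729
Therefore log_9(729) = 3

3


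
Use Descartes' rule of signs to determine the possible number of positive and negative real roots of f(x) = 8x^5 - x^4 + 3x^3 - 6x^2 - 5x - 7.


Descartes' rule of signs:

For positive roots, count sign changes in f(x) = 8x^5 - x^4 + 3x^3 - 6x^2 - 5x - 7:
Signs of coefficients: +, -, +, -, -, -
Number of sign changes: 3
Possible positive real roots: 3, 1

For negative roots, examine f(-x) = -8x^5 - x^4 - 3x^3 - 6x^2 + 5x - 7:
Signs of coefficients: -, -, -, -, +, -
Number of sign changes: 2
Possible negative real roots: 2, 0

Positive roots: 3 or 1; Negative roots: 2 or 0


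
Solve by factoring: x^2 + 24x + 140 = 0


We need two numbers that multiply to 140 and add to 24.
Those numbers are 14 and 10 (since 14 * 10 = 140 and 14 + 10 = 24).
So x^2 + 24x + 140 = (x + 14)(x + 10) = 0
Setting each factor to zero: x = -14 or x = -10

x = -14, x = -10


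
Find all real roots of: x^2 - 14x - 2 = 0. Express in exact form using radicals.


Using the quadratic formula: x = (-b ± sqrt(b^2 - 4ac)) / (2a)
Here a = 1, b = -14, c = -2
Discriminant = b^2 - 4ac = (-14)^2 - 4(1)(-2) = 196 + 8 = 204
Since discriminant = 204 > 0, there are two real roots.
x = (14 ± 2*sqrt(51)) / 2
Simplifying: x = 7 ± sqrt(51)
Numerically: x ≈ 14.1414 or x ≈ -0.1414

x = 7 + sqrt(51) or x = 7 - sqrt(51)


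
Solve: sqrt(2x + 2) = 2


Square both sides: 2x + 2 = 2^2 = 4
2x = 4 - 2 = 2
x = 1
Check: sqrt(2*1 + 2) = sqrt(4) = 2 ✓

x = 1


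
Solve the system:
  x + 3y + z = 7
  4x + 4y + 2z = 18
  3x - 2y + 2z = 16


Using Cramer's rule. Expand each determinant along the first row.
D  = 1*[4*2 - 2*(-2)] - 3*[4*2 - 2*3] + 1*[4*(-2) - 4*3]
  = 1*(12) - 3*(2) + 1*(-20) = -14
Dx = 7*[4*2 - 2*(-2)] - 3*[18*2 - 2*16] + 1*[18*(-2) - 4*16]
  = 7*(12) - 3*(4) + 1*(-100) = -28
Dy = 1*[18*2 - 2*16] - 7*[4*2 - 2*3] + 1*[4*16 - 18*3]
  = 1*(4) - 7*(2) + 1*(10) = 0
Dz = 1*[4*16 - 18*(-2)] - 3*[4*16 - 18*3] + 7*[4*(-2) - 4*3]
  = 1*(100) - 3*(10) + 7*(-20) = -70
x = Dx/D = -28/-14 = 2, y = Dy/D = 0/-14 = 0, z = Dz/D = -70/-14 = 5
Check eq1: (1)(2) + (3)(0) + (1)(5) = 7 = 7 ✓
Check eq2: (4)(2) + (4)(0) + (2)(5) = 18 = 18 ✓
Check eq3: (3)(2) + (-2)(0) + (2)(5) = 16 = 16 ✓

x = 2, y = 0, z = 5


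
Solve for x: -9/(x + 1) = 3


Multiply both sides by (x + 1): -9 = 3(x + 1)
Distribute: -9 = 3x + 3
3x = -9 - 3 = -12
x = -4

x = -4


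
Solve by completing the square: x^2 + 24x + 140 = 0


Start: x^2 + 24x + 140 = 0
Move constant: x^2 + 24x = -140
Half of 24 is 12, squared is 144
Add 144 to both sides: x^2 + 24x + 144 = 4
(x + 12)^2 = 4
x + 12 = ±2
x = -12 + 2 = -10 or x = -12 - 2 = -14

x = -14, x = -10


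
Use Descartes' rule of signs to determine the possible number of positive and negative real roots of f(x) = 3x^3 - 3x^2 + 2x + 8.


Descartes' rule of signs:

For positive roots, count sign changes in f(x) = 3x^3 - 3x^2 + 2x + 8:
Signs of coefficients: +, -, +, +
Number of sign changes: 2
Possible positive real roots: 2, 0

For negative roots, examine f(-x) = -3x^3 - 3x^2 - 2x + 8:
Signs of coefficients: -, -, -, +
Number of sign changes: 1
Possible negative real roots: 1

Positive roots: 2 or 0; Negative roots: 1
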